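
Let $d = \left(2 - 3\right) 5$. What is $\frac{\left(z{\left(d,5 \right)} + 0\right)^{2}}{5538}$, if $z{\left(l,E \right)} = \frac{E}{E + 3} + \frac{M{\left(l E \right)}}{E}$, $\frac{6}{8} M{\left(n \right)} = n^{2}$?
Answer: $\frac{16120225}{3189888} \approx 5.0535$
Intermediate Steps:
$M{\left(n \right)} = \frac{4 n^{2}}{3}$
$d = -5$ ($d = \left(-1\right) 5 = -5$)
$z{\left(l,E \right)} = \frac{E}{3 + E} + \frac{4 E l^{2}}{3}$ ($z{\left(l,E \right)} = \frac{E}{E + 3} + \frac{\frac{4}{3} \left(l E\right)^{2}}{E} = \frac{E}{3 + E} + \frac{\frac{4}{3} \left(E l\right)^{2}}{E} = \frac{E}{3 + E} + \frac{\frac{4}{3} E^{2} l^{2}}{E} = \frac{E}{3 + E} + \frac{4 E l^{2}}{3}$)
$\frac{\left(z{\left(d,5 \right)} + 0\right)^{2}}{5538} = \frac{\left(\frac{1}{3} \cdot 5 \frac{1}{3 + 5} \left(3 + 12 \left(-5\right)^{2} + 4 \cdot 5 \left(-5\right)^{2}\right) + 0\right)^{2}}{5538} = \left(\frac{1}{3} \cdot 5 \cdot \frac{1}{8} \left(3 + 12 \cdot 25 + 4 \cdot 5 \cdot 25\right) + 0\right)^{2} \cdot \frac{1}{5538} = \left(\frac{1}{3} \cdot 5 \cdot \frac{1}{8} \left(3 + 300 + 500\right) + 0\right)^{2} \cdot \frac{1}{5538} = \left(\frac{1}{3} \cdot 5 \cdot \frac{1}{8} \cdot 803 + 0\right)^{2} \cdot \frac{1}{5538} = \left(\frac{4015}{24} + 0\right)^{2} \cdot \frac{1}{5538} = \left(\frac{4015}{24}\right)^{2} \cdot \frac{1}{5538} = \frac{16120225}{576} \cdot \frac{1}{5538} = \frac{16120225}{3189888}$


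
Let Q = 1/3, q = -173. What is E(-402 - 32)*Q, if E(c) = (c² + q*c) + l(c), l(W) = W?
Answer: 87668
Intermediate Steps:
Q = ⅓ ≈ 0.33333
E(c) = c² - 172*c (E(c) = (c² - 173*c) + c = c² - 172*c)
E(-402 - 32)*Q = ((-402 - 32)*(-172 + (-402 - 32)))*(⅓) = -434*(-172 - 434)*(⅓) = -434*(-606)*(⅓) = 263004*(⅓) = 87668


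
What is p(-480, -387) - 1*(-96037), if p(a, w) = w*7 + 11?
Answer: 93339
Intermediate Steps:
p(a, w) = 11 + 7*w (p(a, w) = 7*w + 11 = 11 + 7*w)
p(-480, -387) - 1*(-96037) = (11 + 7*(-387)) - 1*(-96037) = (11 - 2709) + 96037 = -2698 + 96037 = 93339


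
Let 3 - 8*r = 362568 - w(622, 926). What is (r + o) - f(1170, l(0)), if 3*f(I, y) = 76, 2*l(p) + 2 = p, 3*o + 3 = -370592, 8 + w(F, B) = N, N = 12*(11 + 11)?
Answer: -1350765/8 ≈ -1.6885e+5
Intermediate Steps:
N = 264 (N = 12*22 = 264)
w(F, B) = 256 (w(F, B) = -8 + 264 = 256)
o = -370595/3 (o = -1 + (⅓)*(-370592) = -1 - 370592/3 = -370595/3 ≈ -1.2353e+5)
l(p) = -1 + p/2
f(I, y) = 76/3 (f(I, y) = (⅓)*76 = 76/3)
r = -362309/8 (r = 3/8 - (362568 - 1*256)/8 = 3/8 - (362568 - 256)/8 = 3/8 - ⅛*362312 = 3/8 - 45289 = -362309/8 ≈ -45289.)
(r + o) - f(1170, l(0)) = (-362309/8 - 370595/3) - 1*76/3 = -4051687/24 - 76/3 = -1350765/8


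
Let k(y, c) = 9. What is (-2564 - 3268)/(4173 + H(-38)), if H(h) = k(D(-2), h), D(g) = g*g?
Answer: -972/697 ≈ -1.3945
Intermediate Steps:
D(g) = g**2
H(h) = 9
(-2564 - 3268)/(4173 + H(-38)) = (-2564 - 3268)/(4173 + 9) = -5832/4182 = -5832*1/4182 = -972/697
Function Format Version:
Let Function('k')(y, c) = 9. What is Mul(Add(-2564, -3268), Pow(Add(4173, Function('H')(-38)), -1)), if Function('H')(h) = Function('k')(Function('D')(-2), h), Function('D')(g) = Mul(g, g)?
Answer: Rational(-972, 697) ≈ -1.3945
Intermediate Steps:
Function('D')(g) = Pow(g, 2)
Function('H')(h) = 9
Mul(Add(-2564, -3268), Pow(Add(4173, Function('H')(-38)), -1)) = Mul(Add(-2564, -3268), Pow(Add(4173, 9), -1)) = Mul(-5832, Pow(4182, -1)) = Mul(-5832, Rational(1, 4182)) = Rational(-972, 697)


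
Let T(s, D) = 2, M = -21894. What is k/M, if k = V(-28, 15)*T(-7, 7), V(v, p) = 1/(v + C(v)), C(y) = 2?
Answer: 1/284622 ≈ 3.5134e-6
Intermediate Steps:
V(v, p) = 1/(2 + v) (V(v, p) = 1/(v + 2) = 1/(2 + v))
k = -1/13 (k = 2/(2 - 28) = 2/(-26) = -1/26*2 = -1/13 ≈ -0.076923)
k/M = -1/13/(-21894) = -1/13*(-1/21894) = 1/284622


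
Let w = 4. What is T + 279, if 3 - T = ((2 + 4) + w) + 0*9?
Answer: 272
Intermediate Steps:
T = -7 (T = 3 - (((2 + 4) + 4) + 0*9) = 3 - ((6 + 4) + 0) = 3 - (10 + 0) = 3 - 1*10 = 3 - 10 = -7)
T + 279 = -7 + 279 = 272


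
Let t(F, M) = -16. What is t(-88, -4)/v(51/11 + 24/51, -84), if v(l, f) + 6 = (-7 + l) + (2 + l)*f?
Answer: 374/14139 ≈ 0.026452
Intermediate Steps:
v(l, f) = -13 + l + f*(2 + l) (v(l, f) = -6 + ((-7 + l) + (2 + l)*f) = -6 + ((-7 + l) + f*(2 + l)) = -6 + (-7 + l + f*(2 + l)) = -13 + l + f*(2 + l))
t(-88, -4)/v(51/11 + 24/51, -84) = -16/(-13 + (51/11 + 24/51) + 2*(-84) - 84*(51/11 + 24/51)) = -16/(-13 + (51*(1/11) + 24*(1/51)) - 168 - 84*(51*(1/11) + 24*(1/51))) = -16/(-13 + (51/11 + 8/17) - 168 - 84*(51/11 + 8/17)) = -16/(-13 + 955/187 - 168 - 84*955/187) = -16/(-13 + 955/187 - 168 - 80220/187) = -16/(-113112/187) = -16*(-187/113112) = 374/14139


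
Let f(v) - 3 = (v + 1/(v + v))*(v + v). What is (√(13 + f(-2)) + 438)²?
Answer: 196249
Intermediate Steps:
f(v) = 3 + 2*v*(v + 1/(2*v)) (f(v) = 3 + (v + 1/(v + v))*(v + v) = 3 + (v + 1/(2*v))*(2*v) = 3 + 2*v*(v + 1/(2*v)))
(√(13 + f(-2)) + 438)² = (√(13 + (4 + 2*(-2)²)) + 438)² = (√(13 + (4 + 2*4)) + 438)² = (√(13 + (4 + 8)) + 438)² = (√(13 + 12) + 438)² = (√25 + 438)² = (5 + 438)² = 443² = 196249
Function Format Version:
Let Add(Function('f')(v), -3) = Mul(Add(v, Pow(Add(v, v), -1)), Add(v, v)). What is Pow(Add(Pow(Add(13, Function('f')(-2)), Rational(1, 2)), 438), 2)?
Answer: 196249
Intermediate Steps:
Function('f')(v) = Add(3, Mul(2, v, Add(v, Mul(Rational(1, 2), Pow(v, -1))))) (Function('f')(v) = Add(3, Mul(Add(v, Pow(Add(v, v), -1)), Add(v, v))) = Add(3, Mul(Add(v, Pow(Mul(2, v), -1)), Mul(2, v))) = Add(3, Mul(Add(v, Mul(Rational(1, 2), Pow(v, -1))), Mul(2, v))) = Add(3, Mul(2, v, Add(v, Mul(Rational(1, 2), Pow(v, -1))))))
Pow(Add(Pow(Add(13, Function('f')(-2)), Rational(1, 2)), 438), 2) = Pow(Add(Pow(Add(13, Add(4, Mul(2, Pow(-2, 2)))), Rational(1, 2)), 438), 2) = Pow(Add(Pow(Add(13, Add(4, Mul(2, 4))), Rational(1, 2)), 438), 2) = Pow(Add(Pow(Add(13, Add(4, 8)), Rational(1, 2)), 438), 2) = Pow(Add(Pow(Add(13, 12), Rational(1, 2)), 438), 2) = Pow(Add(Pow(25, Rational(1, 2)), 438), 2) = Pow(Add(5, 438), 2) = Pow(443, 2) = 196249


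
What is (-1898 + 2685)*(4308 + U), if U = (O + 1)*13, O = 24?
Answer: 3646171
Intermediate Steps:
U = 325 (U = (24 + 1)*13 = 25*13 = 325)
(-1898 + 2685)*(4308 + U) = (-1898 + 2685)*(4308 + 325) = 787*4633 = 3646171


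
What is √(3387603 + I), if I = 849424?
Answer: √4237027 ≈ 2058.4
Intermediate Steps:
√(3387603 + I) = √(3387603 + 849424) = √4237027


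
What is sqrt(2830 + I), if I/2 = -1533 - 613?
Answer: I*sqrt(1462) ≈ 38.236*I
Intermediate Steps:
I = -4292 (I = 2*(-1533 - 613) = 2*(-2146) = -4292)
sqrt(2830 + I) = sqrt(2830 - 4292) = sqrt(-1462) = I*sqrt(1462)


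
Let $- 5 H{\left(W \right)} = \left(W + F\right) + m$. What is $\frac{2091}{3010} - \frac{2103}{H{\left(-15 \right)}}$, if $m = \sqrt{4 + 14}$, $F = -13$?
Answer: $- \frac{442301247}{1152830} - \frac{31545 \sqrt{2}}{766} \approx -441.9$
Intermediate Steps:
$m = 3 \sqrt{2}$ ($m = \sqrt{18} = 3 \sqrt{2} \approx 4.2426$)
$H{\left(W \right)} = \frac{13}{5} - \frac{3 \sqrt{2}}{5} - \frac{W}{5}$ ($H{\left(W \right)} = - \frac{\left(W - 13\right) + 3 \sqrt{2}}{5} = - \frac{\left(-13 + W\right) + 3 \sqrt{2}}{5} = - \frac{-13 + W + 3 \sqrt{2}}{5} = \frac{13}{5} - \frac{3 \sqrt{2}}{5} - \frac{W}{5}$)
$\frac{2091}{3010} - \frac{2103}{H{\left(-15 \right)}} = \frac{2091}{3010} - \frac{2103}{\frac{13}{5} - \frac{3 \sqrt{2}}{5} - -3} = 2091 \cdot \frac{1}{3010} - \frac{2103}{\frac{13}{5} - \frac{3 \sqrt{2}}{5} + 3} = \frac{2091}{3010} - \frac{2103}{\frac{28}{5} - \frac{3 \sqrt{2}}{5}}$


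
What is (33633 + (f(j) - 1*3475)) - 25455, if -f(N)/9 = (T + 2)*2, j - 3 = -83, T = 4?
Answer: 4595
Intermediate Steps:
j = -80 (j = 3 - 83 = -80)
f(N) = -108 (f(N) = -9*(4 + 2)*2 = -54*2 = -9*12 = -108)
(33633 + (f(j) - 1*3475)) - 25455 = (33633 + (-108 - 1*3475)) - 25455 = (33633 + (-108 - 3475)) - 25455 = (33633 - 3583) - 25455 = 30050 - 25455 = 4595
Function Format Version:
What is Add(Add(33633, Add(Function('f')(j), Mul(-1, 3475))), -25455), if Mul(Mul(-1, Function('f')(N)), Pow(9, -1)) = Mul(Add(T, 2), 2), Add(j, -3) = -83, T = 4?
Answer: 4595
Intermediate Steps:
j = -80 (j = Add(3, -83) = -80)
Function('f')(N) = -108 (Function('f')(N) = Mul(-9, Mul(Add(4, 2), 2)) = Mul(-9, Mul(6, 2)) = Mul(-9, 12) = -108)
Add(Add(33633, Add(Function('f')(j), Mul(-1, 3475))), -25455) = Add(Add(33633, Add(-108, Mul(-1, 3475))), -25455) = Add(Add(33633, Add(-108, -3475)), -25455) = Add(Add(33633, -3583), -25455) = Add(30050, -25455) = 4595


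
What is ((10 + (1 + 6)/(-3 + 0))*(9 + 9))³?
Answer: 2628072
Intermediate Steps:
((10 + (1 + 6)/(-3 + 0))*(9 + 9))³ = ((10 + 7/(-3))*18)³ = ((10 + 7*(-⅓))*18)³ = ((10 - 7/3)*18)³ = ((23/3)*18)³ = 138³ = 2628072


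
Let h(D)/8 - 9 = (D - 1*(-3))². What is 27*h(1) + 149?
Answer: 5549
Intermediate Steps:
h(D) = 72 + 8*(3 + D)² (h(D) = 72 + 8*(D - 1*(-3))² = 72 + 8*(D + 3)² = 72 + 8*(3 + D)²)
27*h(1) + 149 = 27*(72 + 8*(3 + 1)²) + 149 = 27*(72 + 8*4²) + 149 = 27*(72 + 8*16) + 149 = 27*(72 + 128) + 149 = 27*200 + 149 = 5400 + 149 = 5549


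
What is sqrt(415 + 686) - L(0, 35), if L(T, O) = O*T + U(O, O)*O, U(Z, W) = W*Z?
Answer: -42875 + sqrt(1101) ≈ -42842.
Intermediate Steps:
L(T, O) = O**3 + O*T (L(T, O) = O*T + (O*O)*O = O*T + O**2*O = O*T + O**3 = O**3 + O*T)
sqrt(415 + 686) - L(0, 35) = sqrt(415 + 686) - 35*(0 + 35**2) = sqrt(1101) - 35*(0 + 1225) = sqrt(1101) - 35*1225 = sqrt(1101) - 1*42875 = sqrt(1101) - 42875 = -42875 + sqrt(1101)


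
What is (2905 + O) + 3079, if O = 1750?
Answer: 7734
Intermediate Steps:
(2905 + O) + 3079 = (2905 + 1750) + 3079 = 4655 + 3079 = 7734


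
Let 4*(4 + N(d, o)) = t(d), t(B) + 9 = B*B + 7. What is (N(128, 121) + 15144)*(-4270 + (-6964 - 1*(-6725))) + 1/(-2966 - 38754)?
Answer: -3618495315541/41720 ≈ -8.6733e+7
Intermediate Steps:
t(B) = -2 + B² (t(B) = -9 + (B*B + 7) = -9 + (B² + 7) = -9 + (7 + B²) = -2 + B²)
N(d, o) = -9/2 + d²/4 (N(d, o) = -4 + (-2 + d²)/4 = -4 + (-½ + d²/4) = -9/2 + d²/4)
(N(128, 121) + 15144)*(-4270 + (-6964 - 1*(-6725))) + 1/(-2966 - 38754) = ((-9/2 + (¼)*128²) + 15144)*(-4270 + (-6964 - 1*(-6725))) + 1/(-2966 - 38754) = ((-9/2 + (¼)*16384) + 15144)*(-4270 + (-6964 + 6725)) + 1/(-41720) = ((-9/2 + 4096) + 15144)*(-4270 - 239) - 1/41720 = (8183/2 + 15144)*(-4509) - 1/41720 = (38471/2)*(-4509) - 1/41720 = -173465739/2 - 1/41720 = -3618495315541/41720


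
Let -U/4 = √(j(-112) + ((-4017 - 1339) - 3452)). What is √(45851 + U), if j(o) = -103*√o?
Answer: √(45851 - 8*√(-2202 - 103*I*√7)) ≈ 214.08 + 0.8785*I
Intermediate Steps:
U = -4*√(-8808 - 412*I*√7) (U = -4*√(-412*I*√7 + ((-4017 - 1339) - 3452)) = -4*√(-412*I*√7 + (-5356 - 3452)) = -4*√(-412*I*√7 - 8808) = -4*√(-8808 - 412*I*√7) ≈ -23.185 + 376.12*I)
√(45851 + U) = √(45851 - 8*√(-2202 - 103*I*√7))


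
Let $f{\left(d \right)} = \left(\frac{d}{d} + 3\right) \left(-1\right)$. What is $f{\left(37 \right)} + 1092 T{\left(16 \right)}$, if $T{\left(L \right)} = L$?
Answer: $17468$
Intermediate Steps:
$f{\left(d \right)} = -4$ ($f{\left(d \right)} = \left(1 + 3\right) \left(-1\right) = 4 \left(-1\right) = -4$)
$f{\left(37 \right)} + 1092 T{\left(16 \right)} = -4 + 1092 \cdot 16 = -4 + 17472 = 17468$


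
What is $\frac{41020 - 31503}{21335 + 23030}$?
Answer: $\frac{9517}{44365} \approx 0.21452$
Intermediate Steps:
$\frac{41020 - 31503}{21335 + 23030} = \frac{9517}{44365}$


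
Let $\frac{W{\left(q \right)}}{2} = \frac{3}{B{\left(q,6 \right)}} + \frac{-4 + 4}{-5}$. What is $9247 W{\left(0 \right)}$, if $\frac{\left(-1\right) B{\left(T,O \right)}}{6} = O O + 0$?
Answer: $- \frac{9247}{36} \approx -256.86$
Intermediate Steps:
$B{\left(T,O \right)} = - 6 O^{2}$ ($B{\left(T,O \right)} = - 6 \left(O O + 0\right) = - 6 \left(O^{2} + 0\right) = - 6 O^{2}$)
$W{\left(q \right)} = - \frac{1}{36}$ ($W{\left(q \right)} = 2 \left(\frac{3}{\left(-6\right) 6^{2}} + \frac{-4 + 4}{-5}\right) = 2 \left(\frac{3}{\left(-6\right) 36} + 0 \left(- \frac{1}{5}\right)\right) = 2 \left(\frac{3}{-216} + 0\right) = 2 \left(3 \left(- \frac{1}{216}\right) + 0\right) = 2 \left(- \frac{1}{72} + 0\right) = 2 \left(- \frac{1}{72}\right) = - \frac{1}{36}$)
$9247 W{\left(0 \right)} = 9247 \left(- \frac{1}{36}\right) = - \frac{9247}{36}$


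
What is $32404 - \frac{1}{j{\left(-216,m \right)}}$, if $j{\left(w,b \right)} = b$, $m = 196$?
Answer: $\frac{6351183}{196} \approx 32404.0$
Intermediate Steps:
$32404 - \frac{1}{j{\left(-216,m \right)}} = 32404 - \frac{1}{196} = \frac{6351183}{196}$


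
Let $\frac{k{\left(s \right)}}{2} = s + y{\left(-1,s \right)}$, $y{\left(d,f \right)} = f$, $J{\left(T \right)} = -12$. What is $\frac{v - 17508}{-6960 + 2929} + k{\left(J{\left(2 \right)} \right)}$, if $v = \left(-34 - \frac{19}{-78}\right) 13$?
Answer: $- \frac{1053247}{24186} \approx -43.548$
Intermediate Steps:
$v = - \frac{2633}{6}$ ($v = \left(-34 - - \frac{19}{78}\right) 13 = \left(-34 + \frac{19}{78}\right) 13 = \left(- \frac{2633}{78}\right) 13 = - \frac{2633}{6} \approx -438.83$)
$k{\left(s \right)} = 4 s$ ($k{\left(s \right)} = 2 \left(s + s\right) = 2 \cdot 2 s = 4 s$)
$\frac{v - 17508}{-6960 + 2929} + k{\left(J{\left(2 \right)} \right)} = \frac{- \frac{2633}{6} - 17508}{-6960 + 2929} + 4 \left(-12\right) = - \frac{107681}{6 \left(-4031\right)} - 48 = \left(- \frac{107681}{6}\right) \left(- \frac{1}{4031}\right) - 48 = \frac{107681}{24186} - 48 = - \frac{1053247}{24186}$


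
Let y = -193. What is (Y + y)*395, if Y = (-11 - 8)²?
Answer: 66360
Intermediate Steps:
Y = 361 (Y = (-19)² = 361)
(Y + y)*395 = (361 - 193)*395 = 168*395 = 66360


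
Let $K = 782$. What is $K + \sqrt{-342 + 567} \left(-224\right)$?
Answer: $-2578$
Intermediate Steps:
$K + \sqrt{-342 + 567} \left(-224\right) = 782 + \sqrt{-342 + 567} \left(-224\right) = 782 + \sqrt{225} \left(-224\right) = 782 + 15 \left(-224\right) = 782 - 3360 = -2578$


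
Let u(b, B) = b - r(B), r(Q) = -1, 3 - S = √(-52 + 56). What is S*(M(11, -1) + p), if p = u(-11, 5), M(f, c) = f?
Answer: 1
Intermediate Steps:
S = 1 (S = 3 - √(-52 + 56) = 3 - √4 = 3 - 1*2 = 3 - 2 = 1)
u(b, B) = 1 + b (u(b, B) = b - 1*(-1) = b + 1 = 1 + b)
p = -10 (p = 1 - 11 = -10)
S*(M(11, -1) + p) = 1*(11 - 10) = 1*1 = 1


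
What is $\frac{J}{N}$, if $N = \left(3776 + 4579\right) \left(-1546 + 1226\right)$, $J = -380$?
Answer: $\frac{19}{133680} \approx 0.00014213$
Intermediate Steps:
$N = -2673600$ ($N = 8355 \left(-320\right) = -2673600$)
$\frac{J}{N} = - \frac{380}{-2673600} = \left(-380\right) \left(- \frac{1}{2673600}\right) = \frac{19}{133680}$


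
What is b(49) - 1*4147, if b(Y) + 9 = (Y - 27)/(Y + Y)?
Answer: -203633/49 ≈ -4155.8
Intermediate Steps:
b(Y) = -9 + (-27 + Y)/(2*Y) (b(Y) = -9 + (Y - 27)/(Y + Y) = -9 + (-27 + Y)/((2*Y)) = -9 + (-27 + Y)*(1/(2*Y)) = -9 + (-27 + Y)/(2*Y))
b(49) - 1*4147 = (½)*(-27 - 17*49)/49 - 1*4147 = (½)*(1/49)*(-27 - 833) - 4147 = (½)*(1/49)*(-860) - 4147 = -430/49 - 4147 = -203633/49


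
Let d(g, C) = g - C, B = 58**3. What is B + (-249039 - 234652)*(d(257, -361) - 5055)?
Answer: 2146332079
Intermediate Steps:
B = 195112
B + (-249039 - 234652)*(d(257, -361) - 5055) = 195112 + (-249039 - 234652)*((257 - 1*(-361)) - 5055) = 195112 - 483691*((257 + 361) - 5055) = 195112 - 483691*(618 - 5055) = 195112 - 483691*(-4437) = 195112 + 2146136967 = 2146332079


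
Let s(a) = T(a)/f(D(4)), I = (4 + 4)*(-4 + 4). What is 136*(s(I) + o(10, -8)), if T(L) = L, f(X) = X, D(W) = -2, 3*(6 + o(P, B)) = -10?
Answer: -3808/3 ≈ -1269.3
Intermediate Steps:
o(P, B) = -28/3 (o(P, B) = -6 + (1/3)*(-10) = -6 - 10/3 = -28/3)
I = 0 (I = 8*0 = 0)
s(a) = -a/2 (s(a) = a/(-2) = a*(-1/2) = -a/2)
136*(s(I) + o(10, -8)) = 136*(-1/2*0 - 28/3) = 136*(0 - 28/3) = 136*(-28/3) = -3808/3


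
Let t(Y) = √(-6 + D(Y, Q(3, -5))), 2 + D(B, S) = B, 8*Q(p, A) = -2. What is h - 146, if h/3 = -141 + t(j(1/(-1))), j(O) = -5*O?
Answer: -569 + 3*I*√3 ≈ -569.0 + 5.1962*I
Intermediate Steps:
Q(p, A) = -¼ (Q(p, A) = (⅛)*(-2) = -¼)
D(B, S) = -2 + B
t(Y) = √(-8 + Y) (t(Y) = √(-6 + (-2 + Y)) = √(-8 + Y))
h = -423 + 3*I*√3 (h = 3*(-141 + √(-8 - 5/(-1))) = 3*(-141 + √(-8 - 5*(-1))) = 3*(-141 + √(-8 + 5)) = 3*(-141 + √(-3)) = 3*(-141 + I*√3) = -423 + 3*I*√3 ≈ -423.0 + 5.1962*I)
h - 146 = (-423 + 3*I*√3) - 146 = -569 + 3*I*√3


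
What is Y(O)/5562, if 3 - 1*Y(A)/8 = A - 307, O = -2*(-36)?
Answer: 952/2781 ≈ 0.34232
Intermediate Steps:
O = 72
Y(A) = 2480 - 8*A (Y(A) = 24 - 8*(A - 307) = 24 - 8*(-307 + A) = 24 + (2456 - 8*A) = 2480 - 8*A)
Y(O)/5562 = (2480 - 8*72)/5562 = (2480 - 576)*(1/5562) = 1904*(1/5562) = 952/2781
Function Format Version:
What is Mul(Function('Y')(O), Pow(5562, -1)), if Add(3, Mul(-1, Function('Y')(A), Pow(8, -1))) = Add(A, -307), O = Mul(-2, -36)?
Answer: Rational(952, 2781) ≈ 0.34232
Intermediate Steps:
O = 72
Function('Y')(A) = Add(2480, Mul(-8, A)) (Function('Y')(A) = Add(24, Mul(-8, Add(A, -307))) = Add(24, Mul(-8, Add(-307, A))) = Add(24, Add(2456, Mul(-8, A))) = Add(2480, Mul(-8, A)))
Mul(Function('Y')(O), Pow(5562, -1)) = Mul(Add(2480, Mul(-8, 72)), Pow(5562, -1)) = Mul(Add(2480, -576), Rational(1, 5562)) = Mul(1904, Rational(1, 5562)) = Rational(952, 2781)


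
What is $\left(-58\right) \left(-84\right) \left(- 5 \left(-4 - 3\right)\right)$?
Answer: $170520$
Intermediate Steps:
$\left(-58\right) \left(-84\right) \left(- 5 \left(-4 - 3\right)\right) = 4872 \left(\left(-5\right) \left(-7\right)\right) = 4872 \cdot 35 = 170520$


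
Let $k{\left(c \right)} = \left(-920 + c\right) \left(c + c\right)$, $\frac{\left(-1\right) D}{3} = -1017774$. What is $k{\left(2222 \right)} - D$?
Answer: $2732766$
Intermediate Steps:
$D = 3053322$ ($D = \left(-3\right) \left(-1017774\right) = 3053322$)
$k{\left(c \right)} = 2 c \left(-920 + c\right)$ ($k{\left(c \right)} = \left(-920 + c\right) 2 c = 2 c \left(-920 + c\right)$)
$k{\left(2222 \right)} - D = 2 \cdot 2222 \left(-920 + 2222\right) - 3053322 = 2 \cdot 2222 \cdot 1302 - 3053322 = 5786088 - 3053322 = 2732766$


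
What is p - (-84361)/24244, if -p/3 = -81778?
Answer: 205102133/836 ≈ 2.4534e+5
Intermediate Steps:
p = 245334 (p = -3*(-81778) = 245334)
p - (-84361)/24244 = 245334 - (-84361)/24244 = 245334 - 1*(-2909/836) = 245334 + 2909/836 = 205102133/836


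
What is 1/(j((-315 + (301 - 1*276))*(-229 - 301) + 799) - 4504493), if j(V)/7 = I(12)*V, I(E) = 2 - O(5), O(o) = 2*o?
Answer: -1/13156437 ≈ -7.6008e-8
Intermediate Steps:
I(E) = -8 (I(E) = 2 - 2*5 = 2 - 1*10 = 2 - 10 = -8)
j(V) = -56*V (j(V) = 7*(-8*V) = -56*V)
1/(j((-315 + (301 - 1*276))*(-229 - 301) + 799) - 4504493) = 1/(-56*((-315 + (301 - 1*276))*(-229 - 301) + 799) - 4504493) = 1/(-56*((-315 + (301 - 276))*(-530) + 799) - 4504493) = 1/(-56*((-315 + 25)*(-530) + 799) - 4504493) = 1/(-56*(-290*(-530) + 799) - 4504493) = 1/(-56*(153700 + 799) - 4504493) = 1/(-56*154499 - 4504493) = 1/(-8651944 - 4504493) = 1/(-13156437) = -1/13156437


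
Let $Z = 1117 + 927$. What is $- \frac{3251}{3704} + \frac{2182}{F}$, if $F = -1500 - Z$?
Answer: $- \frac{2450459}{1640872} \approx -1.4934$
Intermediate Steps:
$Z = 2044$
$F = -3544$ ($F = -1500 - 2044 = -3544$)
$- \frac{3251}{3704} + \frac{2182}{F} = - \frac{3251}{3704} + \frac{2182}{-3544} = \left(-3251\right) \frac{1}{3704} + 2182 \left(- \frac{1}{3544}\right) = - \frac{3251}{3704} - \frac{1091}{1772} = - \frac{2450459}{1640872}$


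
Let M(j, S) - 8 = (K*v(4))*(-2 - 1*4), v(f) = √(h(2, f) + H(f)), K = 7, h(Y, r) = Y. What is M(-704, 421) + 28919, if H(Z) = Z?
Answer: 28927 - 42*√6 ≈ 28824.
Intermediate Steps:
v(f) = √(2 + f)
M(j, S) = 8 - 42*√6 (M(j, S) = 8 + (7*√(2 + 4))*(-2 - 1*4) = 8 + (7*√6)*(-2 - 4) = 8 + (7*√6)*(-6) = 8 - 42*√6)
M(-704, 421) + 28919 = (8 - 42*√6) + 28919 = 28927 - 42*√6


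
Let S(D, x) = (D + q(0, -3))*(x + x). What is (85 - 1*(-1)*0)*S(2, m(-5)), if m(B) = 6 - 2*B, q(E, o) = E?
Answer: 5440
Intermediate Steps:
S(D, x) = 2*D*x (S(D, x) = (D + 0)*(x + x) = D*(2*x) = 2*D*x)
(85 - 1*(-1)*0)*S(2, m(-5)) = (85 - 1*(-1)*0)*(2*2*(6 - 2*(-5))) = (85 + 1*0)*(2*2*(6 + 10)) = (85 + 0)*(2*2*16) = 85*64 = 5440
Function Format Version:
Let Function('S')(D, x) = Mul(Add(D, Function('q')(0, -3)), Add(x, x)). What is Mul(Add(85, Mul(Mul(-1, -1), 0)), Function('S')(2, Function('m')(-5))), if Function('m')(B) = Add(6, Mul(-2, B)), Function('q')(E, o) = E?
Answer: 5440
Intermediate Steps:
Function('S')(D, x) = Mul(2, D, x) (Function('S')(D, x) = Mul(Add(D, 0), Add(x, x)) = Mul(D, Mul(2, x)) = Mul(2, D, x))
Mul(Add(85, Mul(Mul(-1, -1), 0)), Function('S')(2, Function('m')(-5))) = Mul(Add(85, Mul(Mul(-1, -1), 0)), Mul(2, 2, Add(6, Mul(-2, -5)))) = Mul(Add(85, Mul(1, 0)), Mul(2, 2, Add(6, 10))) = Mul(Add(85, 0), Mul(2, 2, 16)) = Mul(85, 64) = 5440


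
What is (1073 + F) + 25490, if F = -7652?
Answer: 18911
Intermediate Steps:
(1073 + F) + 25490 = (1073 - 7652) + 25490 = -6579 + 25490 = 18911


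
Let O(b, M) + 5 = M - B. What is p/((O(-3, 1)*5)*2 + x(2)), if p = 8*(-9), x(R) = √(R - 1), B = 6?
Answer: 8/11 ≈ 0.72727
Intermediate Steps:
O(b, M) = -11 + M (O(b, M) = -5 + (M - 1*6) = -5 + (M - 6) = -5 + (-6 + M) = -11 + M)
x(R) = √(-1 + R)
p = -72
p/((O(-3, 1)*5)*2 + x(2)) = -72/(((-11 + 1)*5)*2 + √(-1 + 2)) = -72/(-10*5*2 + √1) = -72/(-50*2 + 1) = -72/(-100 + 1) = -72/(-99) = -72*(-1/99) = 8/11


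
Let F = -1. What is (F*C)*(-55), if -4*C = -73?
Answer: 4015/4 ≈ 1003.8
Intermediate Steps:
C = 73/4 (C = -1/4*(-73) = 73/4 ≈ 18.250)
(F*C)*(-55) = -1*73/4*(-55) = -73/4*(-55) = 4015/4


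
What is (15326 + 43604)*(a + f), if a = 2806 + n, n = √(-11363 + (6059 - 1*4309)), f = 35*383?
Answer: 955314230 + 58930*I*√9613 ≈ 9.5531e+8 + 5.7778e+6*I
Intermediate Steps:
f = 13405
n = I*√9613 (n = √(-11363 + (6059 - 4309)) = √(-11363 + 1750) = √(-9613) = I*√9613 ≈ 98.046*I)
a = 2806 + I*√9613 ≈ 2806.0 + 98.046*I
(15326 + 43604)*(a + f) = (15326 + 43604)*((2806 + I*√9613) + 13405) = 58930*(16211 + I*√9613) = 955314230 + 58930*I*√9613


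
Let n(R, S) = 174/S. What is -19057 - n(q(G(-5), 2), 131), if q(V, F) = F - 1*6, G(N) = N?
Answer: -2496641/131 ≈ -19058.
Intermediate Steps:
q(V, F) = -6 + F (q(V, F) = F - 6 = -6 + F)
-19057 - n(q(G(-5), 2), 131) = -19057 - 174/131 = -2496641/131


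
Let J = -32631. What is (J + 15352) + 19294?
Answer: 2015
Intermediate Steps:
(J + 15352) + 19294 = (-32631 + 15352) + 19294 = -17279 + 19294 = 2015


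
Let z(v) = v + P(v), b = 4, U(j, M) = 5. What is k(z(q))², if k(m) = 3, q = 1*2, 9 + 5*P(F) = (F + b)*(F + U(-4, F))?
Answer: 9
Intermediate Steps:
P(F) = -9/5 + (4 + F)*(5 + F)/5 (P(F) = -9/5 + ((F + 4)*(F + 5))/5 = -9/5 + ((4 + F)*(5 + F))/5 = -9/5 + (4 + F)*(5 + F)/5)
q = 2
z(v) = 11/5 + v²/5 + 14*v/5 (z(v) = v + (11/5 + v²/5 + 9*v/5) = 11/5 + v²/5 + 14*v/5)
k(z(q))² = 3² = 9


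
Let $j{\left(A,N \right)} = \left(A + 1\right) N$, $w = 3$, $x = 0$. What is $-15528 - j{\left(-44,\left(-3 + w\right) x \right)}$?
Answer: $-15528$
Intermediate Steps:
$j{\left(A,N \right)} = N \left(1 + A\right)$ ($j{\left(A,N \right)} = \left(1 + A\right) N = N \left(1 + A\right)$)
$-15528 - j{\left(-44,\left(-3 + w\right) x \right)} = -15528 - \left(-3 + 3\right) 0 \left(1 - 44\right) = -15528 - 0 \cdot 0 \left(-43\right) = -15528 - 0 \left(-43\right) = -15528 - 0 = -15528 + 0 = -15528$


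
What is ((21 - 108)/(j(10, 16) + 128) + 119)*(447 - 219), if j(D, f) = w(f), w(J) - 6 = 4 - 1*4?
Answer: 1807926/67 ≈ 26984.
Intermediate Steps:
w(J) = 6 (w(J) = 6 + (4 - 1*4) = 6 + (4 - 4) = 6 + 0 = 6)
j(D, f) = 6
((21 - 108)/(j(10, 16) + 128) + 119)*(447 - 219) = ((21 - 108)/(6 + 128) + 119)*(447 - 219) = (-87/134 + 119)*228 = (15859/134)*228 = 1807926/67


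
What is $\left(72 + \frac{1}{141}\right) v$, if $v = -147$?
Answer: $- \frac{497497}{47} \approx -10585.0$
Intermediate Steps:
$\left(72 + \frac{1}{141}\right) v = \left(72 + \frac{1}{141}\right) \left(-147\right) = \frac{10153}{141} \left(-147\right) = - \frac{497497}{47}$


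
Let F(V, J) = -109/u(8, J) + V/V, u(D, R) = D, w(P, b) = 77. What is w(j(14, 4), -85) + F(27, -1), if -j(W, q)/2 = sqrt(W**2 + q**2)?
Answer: 515/8 ≈ 64.375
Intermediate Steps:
j(W, q) = -2*sqrt(W**2 + q**2)
F(V, J) = -101/8 (F(V, J) = -109/8 + V/V = -109*1/8 + 1 = -109/8 + 1 = -101/8)
w(j(14, 4), -85) + F(27, -1) = 77 - 101/8 = 515/8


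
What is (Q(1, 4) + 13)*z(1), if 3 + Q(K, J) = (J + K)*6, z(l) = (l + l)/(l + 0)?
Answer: 80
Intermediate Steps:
z(l) = 2 (z(l) = (2*l)/l = 2)
Q(K, J) = -3 + 6*J + 6*K (Q(K, J) = -3 + (J + K)*6 = -3 + (6*J + 6*K) = -3 + 6*J + 6*K)
(Q(1, 4) + 13)*z(1) = ((-3 + 6*4 + 6*1) + 13)*2 = ((-3 + 24 + 6) + 13)*2 = (27 + 13)*2 = 40*2 = 80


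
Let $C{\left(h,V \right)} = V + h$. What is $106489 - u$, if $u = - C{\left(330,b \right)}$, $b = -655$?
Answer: $106164$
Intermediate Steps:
$u = 325$ ($u = - (-655 + 330) = \left(-1\right) \left(-325\right) = 325$)
$106489 - u = 106489 - 325 = 106164$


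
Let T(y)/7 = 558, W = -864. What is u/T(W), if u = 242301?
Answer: 80767/1302 ≈ 62.033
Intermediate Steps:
T(y) = 3906 (T(y) = 7*558 = 3906)
u/T(W) = 242301/3906 = 242301*(1/3906) = 80767/1302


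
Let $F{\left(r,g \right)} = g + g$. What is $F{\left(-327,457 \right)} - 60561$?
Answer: $-59647$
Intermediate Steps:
$F{\left(r,g \right)} = 2 g$
$F{\left(-327,457 \right)} - 60561 = 2 \cdot 457 - 60561 = 914 - 60561 = -59647$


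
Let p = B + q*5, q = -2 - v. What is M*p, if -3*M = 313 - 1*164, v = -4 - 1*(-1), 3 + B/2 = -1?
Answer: 149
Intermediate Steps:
B = -8 (B = -6 + 2*(-1) = -6 - 2 = -8)
v = -3 (v = -4 + 1 = -3)
q = 1 (q = -2 - 1*(-3) = -2 + 3 = 1)
p = -3 (p = -8 + 1*5 = -8 + 5 = -3)
M = -149/3 (M = -(313 - 1*164)/3 = -(313 - 164)/3 = -⅓*149 = -149/3 ≈ -49.667)
M*p = -149/3*(-3) = 149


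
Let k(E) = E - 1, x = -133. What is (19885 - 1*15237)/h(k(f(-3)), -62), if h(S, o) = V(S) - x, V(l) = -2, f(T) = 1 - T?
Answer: 4648/131 ≈ 35.481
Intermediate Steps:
k(E) = -1 + E
h(S, o) = 131 (h(S, o) = -2 - 1*(-133) = -2 + 133 = 131)
(19885 - 1*15237)/h(k(f(-3)), -62) = (19885 - 1*15237)/131 = (19885 - 15237)*(1/131) = 4648*(1/131) = 4648/131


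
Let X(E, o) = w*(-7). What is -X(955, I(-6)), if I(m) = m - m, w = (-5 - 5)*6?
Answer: -420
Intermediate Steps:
w = -60 (w = -10*6 = -60)
I(m) = 0
X(E, o) = 420 (X(E, o) = -60*(-7) = 420)
-X(955, I(-6)) = -1*420 = -420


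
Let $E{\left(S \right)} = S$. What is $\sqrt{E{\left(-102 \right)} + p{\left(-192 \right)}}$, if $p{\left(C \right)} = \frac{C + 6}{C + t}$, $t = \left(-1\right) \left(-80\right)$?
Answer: $\frac{i \sqrt{78666}}{28} \approx 10.017 i$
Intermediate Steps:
$t = 80$
$p{\left(C \right)} = \frac{6 + C}{80 + C}$ ($p{\left(C \right)} = \frac{C + 6}{C + 80} = \frac{6 + C}{80 + C}$)
$\sqrt{E{\left(-102 \right)} + p{\left(-192 \right)}} = \sqrt{-102 + \frac{6 - 192}{80 - 192}} = \sqrt{-102 + \frac{1}{-112} \left(-186\right)} = \sqrt{-102 - - \frac{93}{56}} = \sqrt{-102 + \frac{93}{56}} = \sqrt{- \frac{5619}{56}} = \frac{i \sqrt{78666}}{28}$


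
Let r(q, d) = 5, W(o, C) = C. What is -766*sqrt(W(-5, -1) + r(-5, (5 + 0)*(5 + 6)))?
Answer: -1532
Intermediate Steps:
-766*sqrt(W(-5, -1) + r(-5, (5 + 0)*(5 + 6))) = -766*sqrt(-1 + 5) = -766*sqrt(4) = -766*2 = -1532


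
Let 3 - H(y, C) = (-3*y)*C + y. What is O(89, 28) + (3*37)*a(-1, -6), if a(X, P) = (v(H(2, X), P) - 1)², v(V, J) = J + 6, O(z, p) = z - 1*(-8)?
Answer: 208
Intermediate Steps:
H(y, C) = 3 - y + 3*C*y (H(y, C) = 3 - ((-3*y)*C + y) = 3 - (-3*C*y + y) = 3 - (y - 3*C*y) = 3 + (-y + 3*C*y) = 3 - y + 3*C*y)
O(z, p) = 8 + z (O(z, p) = z + 8 = 8 + z)
v(V, J) = 6 + J
a(X, P) = (5 + P)² (a(X, P) = ((6 + P) - 1)² = (5 + P)²)
O(89, 28) + (3*37)*a(-1, -6) = (8 + 89) + (3*37)*(5 - 6)² = 97 + 111*(-1)² = 97 + 111*1 = 97 + 111 = 208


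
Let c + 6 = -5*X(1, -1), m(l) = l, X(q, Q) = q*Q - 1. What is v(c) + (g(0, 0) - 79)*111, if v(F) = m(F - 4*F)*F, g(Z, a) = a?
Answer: -8817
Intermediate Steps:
X(q, Q) = -1 + Q*q (X(q, Q) = Q*q - 1 = -1 + Q*q)
c = 4 (c = -6 - 5*(-1 - 1*1) = -6 - 5*(-1 - 1) = -6 - 5*(-2) = -6 + 10 = 4)
v(F) = -3*F² (v(F) = (F - 4*F)*F = (-3*F)*F = -3*F²)
v(c) + (g(0, 0) - 79)*111 = -3*4² + (0 - 79)*111 = -3*16 - 79*111 = -48 - 8769 = -8817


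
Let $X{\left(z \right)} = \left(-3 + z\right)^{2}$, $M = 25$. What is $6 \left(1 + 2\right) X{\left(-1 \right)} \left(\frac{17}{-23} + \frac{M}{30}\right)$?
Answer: $\frac{624}{23} \approx 27.13$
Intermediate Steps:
$6 \left(1 + 2\right) X{\left(-1 \right)} \left(\frac{17}{-23} + \frac{M}{30}\right) = 6 \left(1 + 2\right) \left(-3 - 1\right)^{2} \left(\frac{17}{-23} + \frac{25}{30}\right) = 6 \cdot 3 \left(-4\right)^{2} \left(17 \left(- \frac{1}{23}\right) + 25 \cdot \frac{1}{30}\right) = 18 \cdot 16 \left(- \frac{17}{23} + \frac{5}{6}\right) = 288 \cdot \frac{13}{138} = \frac{624}{23}$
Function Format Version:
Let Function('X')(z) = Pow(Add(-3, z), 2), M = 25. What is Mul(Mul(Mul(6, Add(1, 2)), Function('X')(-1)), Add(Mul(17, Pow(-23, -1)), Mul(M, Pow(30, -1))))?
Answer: Rational(624, 23) ≈ 27.130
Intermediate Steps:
Mul(Mul(Mul(6, Add(1, 2)), Function('X')(-1)), Add(Mul(17, Pow(-23, -1)), Mul(M, Pow(30, -1)))) = Mul(Mul(Mul(6, Add(1, 2)), Pow(Add(-3, -1), 2)), Add(Mul(17, Pow(-23, -1)), Mul(25, Pow(30, -1)))) = Mul(Mul(Mul(6, 3), Pow(-4, 2)), Add(Mul(17, Rational(-1, 23)), Mul(25, Rational(1, 30)))) = Mul(Mul(18, 16), Add(Rational(-17, 23), Rational(5, 6))) = Mul(288, Rational(13, 138)) = Rational(624, 23)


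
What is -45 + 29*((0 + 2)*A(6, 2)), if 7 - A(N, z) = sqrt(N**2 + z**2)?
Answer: 361 - 116*sqrt(10) ≈ -5.8242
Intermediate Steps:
A(N, z) = 7 - sqrt(N**2 + z**2)
-45 + 29*((0 + 2)*A(6, 2)) = -45 + 29*((0 + 2)*(7 - sqrt(6**2 + 2**2))) = -45 + 29*(2*(7 - sqrt(36 + 4))) = -45 + 29*(2*(7 - sqrt(40))) = -45 + 29*(2*(7 - 2*sqrt(10))) = -45 + 29*(14 - 4*sqrt(10)) = -45 + (406 - 116*sqrt(10)) = 361 - 116*sqrt(10)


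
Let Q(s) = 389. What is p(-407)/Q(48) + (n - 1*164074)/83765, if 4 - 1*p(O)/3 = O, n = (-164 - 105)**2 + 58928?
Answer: 18105776/6516917 ≈ 2.7783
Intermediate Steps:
n = 131289 (n = (-269)**2 + 58928 = 72361 + 58928 = 131289)
p(O) = 12 - 3*O
p(-407)/Q(48) + (n - 1*164074)/83765 = (12 - 3*(-407))/389 + (131289 - 1*164074)/83765 = (12 + 1221)*(1/389) + (131289 - 164074)*(1/83765) = 1233*(1/389) - 32785*1/83765 = 1233/389 - 6557/16753 = 18105776/6516917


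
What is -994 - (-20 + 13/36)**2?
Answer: -1788073/1296 ≈ -1379.7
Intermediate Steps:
-994 - (-20 + 13/36)**2 = -994 - (-707/36)**2 = -994 - 1*499849/1296 = -994 - 499849/1296 = -1788073/1296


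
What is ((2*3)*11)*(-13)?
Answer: -858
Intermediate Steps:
((2*3)*11)*(-13) = (6*11)*(-13) = 66*(-13) = -858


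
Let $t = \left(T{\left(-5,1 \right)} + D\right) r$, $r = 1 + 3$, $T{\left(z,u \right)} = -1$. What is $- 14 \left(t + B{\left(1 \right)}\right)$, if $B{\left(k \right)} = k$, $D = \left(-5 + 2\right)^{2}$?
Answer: $-462$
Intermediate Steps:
$D = 9$ ($D = \left(-3\right)^{2} = 9$)
$r = 4$
$t = 32$ ($t = \left(-1 + 9\right) 4 = 8 \cdot 4 = 32$)
$- 14 \left(t + B{\left(1 \right)}\right) = - 14 \left(32 + 1\right) = \left(-14\right) 33 = -462$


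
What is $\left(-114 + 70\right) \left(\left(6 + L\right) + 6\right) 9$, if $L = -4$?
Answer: $-3168$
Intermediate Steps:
$\left(-114 + 70\right) \left(\left(6 + L\right) + 6\right) 9 = \left(-114 + 70\right) \left(\left(6 - 4\right) + 6\right) 9 = - 44 \left(2 + 6\right) 9 = - 44 \cdot 8 \cdot 9 = \left(-44\right) 72 = -3168$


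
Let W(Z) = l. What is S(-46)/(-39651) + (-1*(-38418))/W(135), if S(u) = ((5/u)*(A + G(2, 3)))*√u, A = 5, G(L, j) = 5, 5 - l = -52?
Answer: 674 + 25*I*√46/911973 ≈ 674.0 + 0.00018592*I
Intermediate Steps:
l = 57 (l = 5 - 1*(-52) = 5 + 52 = 57)
W(Z) = 57
S(u) = 50/√u (S(u) = ((5/u)*(5 + 5))*√u = ((5/u)*10)*√u = (50/u)*√u = 50/√u)
S(-46)/(-39651) + (-1*(-38418))/W(135) = (50/√(-46))/(-39651) - 1*(-38418)/57 = (50*(-I*√46/46))*(-1/39651) + 38418*(1/57) = -25*I*√46/23*(-1/39651) + 674 = 25*I*√46/911973 + 674 = 674 + 25*I*√46/911973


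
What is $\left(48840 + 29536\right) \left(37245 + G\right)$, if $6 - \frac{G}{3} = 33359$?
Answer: $-4923110064$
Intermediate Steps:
$G = -100059$ ($G = 18 - 100077 = -100059$)
$\left(48840 + 29536\right) \left(37245 + G\right) = \left(48840 + 29536\right) \left(37245 - 100059\right) = 78376 \left(-62814\right) = -4923110064$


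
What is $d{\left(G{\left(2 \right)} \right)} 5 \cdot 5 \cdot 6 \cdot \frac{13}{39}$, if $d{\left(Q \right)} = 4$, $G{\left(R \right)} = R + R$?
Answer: $200$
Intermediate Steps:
$G{\left(R \right)} = 2 R$
$d{\left(G{\left(2 \right)} \right)} 5 \cdot 5 \cdot 6 \cdot \frac{13}{39} = 4 \cdot 5 \cdot 5 \cdot 6 \cdot \frac{13}{39} = 4 \cdot 25 \cdot 6 \cdot 13 \cdot \frac{1}{39} = 4 \cdot 150 \cdot \frac{1}{3} = 600 \cdot \frac{1}{3} = 200$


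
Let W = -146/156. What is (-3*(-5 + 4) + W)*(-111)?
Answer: -5957/26 ≈ -229.12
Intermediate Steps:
W = -73/78 (W = -146*1/156 = -73/78 ≈ -0.93590)
(-3*(-5 + 4) + W)*(-111) = (-3*(-5 + 4) - 73/78)*(-111) = (-3*(-1) - 73/78)*(-111) = (3 - 73/78)*(-111) = (161/78)*(-111) = -5957/26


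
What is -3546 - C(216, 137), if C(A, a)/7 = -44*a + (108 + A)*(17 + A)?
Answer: -489794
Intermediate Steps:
C(A, a) = -308*a + 7*(17 + A)*(108 + A) (C(A, a) = 7*(-44*a + (108 + A)*(17 + A)) = 7*(-44*a + (17 + A)*(108 + A)) = -308*a + 7*(17 + A)*(108 + A))
-3546 - C(216, 137) = -3546 - (12852 - 308*137 + 7*216² + 875*216) = -3546 - (12852 - 42196 + 7*46656 + 189000) = -3546 - (12852 - 42196 + 326592 + 189000) = -3546 - 1*486248 = -3546 - 486248 = -489794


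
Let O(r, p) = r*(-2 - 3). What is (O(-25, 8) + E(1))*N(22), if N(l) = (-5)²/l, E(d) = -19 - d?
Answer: 2625/22 ≈ 119.32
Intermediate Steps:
O(r, p) = -5*r (O(r, p) = r*(-5) = -5*r)
N(l) = 25/l
(O(-25, 8) + E(1))*N(22) = (-5*(-25) + (-19 - 1*1))*(25/22) = (125 + (-19 - 1))*(25*(1/22)) = (125 - 20)*(25/22) = 105*(25/22) = 2625/22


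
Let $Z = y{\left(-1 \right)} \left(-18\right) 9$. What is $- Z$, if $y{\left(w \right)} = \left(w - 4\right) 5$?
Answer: $-4050$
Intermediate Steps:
$y{\left(w \right)} = -20 + 5 w$ ($y{\left(w \right)} = \left(-4 + w\right) 5 = -20 + 5 w$)
$Z = 4050$ ($Z = \left(-20 + 5 \left(-1\right)\right) \left(-18\right) 9 = \left(-20 - 5\right) \left(-18\right) 9 = \left(-25\right) \left(-18\right) 9 = 450 \cdot 9 = 4050$)
$- Z = \left(-1\right) 4050 = -4050$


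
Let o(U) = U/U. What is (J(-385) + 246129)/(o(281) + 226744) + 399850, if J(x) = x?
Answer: 90664233994/226745 ≈ 3.9985e+5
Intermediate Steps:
o(U) = 1
(J(-385) + 246129)/(o(281) + 226744) + 399850 = (-385 + 246129)/(1 + 226744) + 399850 = 245744/226745 + 399850 = 90664233994/226745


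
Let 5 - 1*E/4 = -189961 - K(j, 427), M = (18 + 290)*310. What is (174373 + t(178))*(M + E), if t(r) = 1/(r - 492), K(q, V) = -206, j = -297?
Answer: 23393818478460/157 ≈ 1.4901e+11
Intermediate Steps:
M = 95480 (M = 308*310 = 95480)
E = 759040 (E = 20 - 4*(-189961 - 1*(-206)) = 20 - 4*(-189961 + 206) = 20 - 4*(-189755) = 20 + 759020 = 759040)
t(r) = 1/(-492 + r)
(174373 + t(178))*(M + E) = (174373 + 1/(-492 + 178))*(95480 + 759040) = (174373 + 1/(-314))*854520 = (174373 - 1/314)*854520 = (54753121/314)*854520 = 23393818478460/157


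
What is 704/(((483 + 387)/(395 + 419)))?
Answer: 286528/435 ≈ 658.68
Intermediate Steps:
704/(((483 + 387)/(395 + 419))) = 704/((870/814)) = 704/((870*(1/814))) = 704/(435/407) = 704*(407/435) = 286528/435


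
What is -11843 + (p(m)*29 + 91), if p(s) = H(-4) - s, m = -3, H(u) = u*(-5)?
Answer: -11085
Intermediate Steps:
H(u) = -5*u
p(s) = 20 - s (p(s) = -5*(-4) - s = 20 - s)
-11843 + (p(m)*29 + 91) = -11843 + ((20 - 1*(-3))*29 + 91) = -11843 + ((20 + 3)*29 + 91) = -11843 + (23*29 + 91) = -11843 + (667 + 91) = -11843 + 758 = -11085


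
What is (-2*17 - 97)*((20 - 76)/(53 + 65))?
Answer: 3668/59 ≈ 62.169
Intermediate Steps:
(-2*17 - 97)*((20 - 76)/(53 + 65)) = (-34 - 97)*(-56/118) = -(-7336)/118 = -131*(-28/59) = 3668/59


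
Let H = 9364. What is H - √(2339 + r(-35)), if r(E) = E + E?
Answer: 9364 - √2269 ≈ 9316.4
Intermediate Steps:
r(E) = 2*E
H - √(2339 + r(-35)) = 9364 - √(2339 + 2*(-35)) = 9364 - √(2339 - 70) = 9364 - √2269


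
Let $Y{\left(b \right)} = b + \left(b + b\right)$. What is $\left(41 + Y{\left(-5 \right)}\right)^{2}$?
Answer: $676$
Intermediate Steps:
$Y{\left(b \right)} = 3 b$ ($Y{\left(b \right)} = b + 2 b = 3 b$)
$\left(41 + Y{\left(-5 \right)}\right)^{2} = \left(41 + 3 \left(-5\right)\right)^{2} = \left(41 - 15\right)^{2} = 26^{2} = 676$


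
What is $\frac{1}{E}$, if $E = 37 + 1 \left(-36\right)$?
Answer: $1$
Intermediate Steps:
$E = 1$ ($E = 37 - 36 = 1$)
$\frac{1}{E} = 1^{-1} = 1$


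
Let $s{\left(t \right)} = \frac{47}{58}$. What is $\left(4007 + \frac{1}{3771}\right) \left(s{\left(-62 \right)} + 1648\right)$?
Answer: $\frac{240837078523}{36453} \approx 6.6068 \cdot 10^{6}$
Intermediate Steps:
$s{\left(t \right)} = \frac{47}{58}$ ($s{\left(t \right)} = 47 \cdot \frac{1}{58} = \frac{47}{58}$)
$\left(4007 + \frac{1}{3771}\right) \left(s{\left(-62 \right)} + 1648\right) = \left(4007 + \frac{1}{3771}\right) \left(\frac{47}{58} + 1648\right) = \left(4007 + \frac{1}{3771}\right) \frac{95631}{58} = \frac{15110398}{3771} \cdot \frac{95631}{58} = \frac{240837078523}{36453}$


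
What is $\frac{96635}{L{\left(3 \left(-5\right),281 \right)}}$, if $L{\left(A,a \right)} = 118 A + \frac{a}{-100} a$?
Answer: $- \frac{9663500}{255961} \approx -37.754$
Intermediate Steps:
$L{\left(A,a \right)} = 118 A - \frac{a^{2}}{100}$ ($L{\left(A,a \right)} = 118 A + a \left(- \frac{1}{100}\right) a = 118 A + - \frac{a}{100} a = 118 A - \frac{a^{2}}{100}$)
$\frac{96635}{L{\left(3 \left(-5\right),281 \right)}} = \frac{96635}{118 \cdot 3 \left(-5\right) - \frac{281^{2}}{100}} = \frac{96635}{118 \left(-15\right) - \frac{78961}{100}} = \frac{96635}{-1770 - \frac{78961}{100}} = \frac{96635}{- \frac{255961}{100}} = 96635 \left(- \frac{100}{255961}\right) = - \frac{9663500}{255961}$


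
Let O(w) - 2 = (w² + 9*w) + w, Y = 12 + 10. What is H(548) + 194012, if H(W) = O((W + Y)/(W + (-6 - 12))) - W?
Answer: 543479453/2809 ≈ 1.9348e+5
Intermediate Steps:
Y = 22
O(w) = 2 + w² + 10*w (O(w) = 2 + ((w² + 9*w) + w) = 2 + (w² + 10*w) = 2 + w² + 10*w)
H(W) = 2 - W + (22 + W)²/(-18 + W)² + 10*(22 + W)/(-18 + W) (H(W) = (2 + ((W + 22)/(W + (-6 - 12)))² + 10*((W + 22)/(W + (-6 - 12)))) - W = (2 + ((22 + W)/(W - 18))² + 10*((22 + W)/(W - 18))) - W = (2 + ((22 + W)/(-18 + W))² + 10*((22 + W)/(-18 + W))) - W = (2 + (22 + W)²/(-18 + W)² + 10*(22 + W)/(-18 + W)) - W = 2 - W + (22 + W)²/(-18 + W)² + 10*(22 + W)/(-18 + W))
H(548) + 194012 = (-2828 - 1*548³ - 312*548 + 49*548²)/(324 + 548² - 36*548) + 194012 = (-2828 - 1*164566592 - 170976 + 49*300304)/(324 + 300304 - 19728) + 194012 = (-2828 - 164566592 - 170976 + 14714896)/280900 + 194012 = (1/280900)*(-150025500) + 194012 = -1500255/2809 + 194012 = 543479453/2809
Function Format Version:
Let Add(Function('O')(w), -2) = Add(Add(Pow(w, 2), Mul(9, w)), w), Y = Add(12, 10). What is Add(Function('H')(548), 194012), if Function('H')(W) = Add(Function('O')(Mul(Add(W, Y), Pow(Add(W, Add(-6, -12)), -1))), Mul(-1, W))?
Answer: Rational(543479453, 2809) ≈ 1.9348e+5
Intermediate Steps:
Y = 22
Function('O')(w) = Add(2, Pow(w, 2), Mul(10, w)) (Function('O')(w) = Add(2, Add(Add(Pow(w, 2), Mul(9, w)), w)) = Add(2, Add(Pow(w, 2), Mul(10, w))) = Add(2, Pow(w, 2), Mul(10, w)))
Function('H')(W) = Add(2, Mul(-1, W), Mul(Pow(Add(-18, W), -2), Pow(Add(22, W), 2)), Mul(10, Pow(Add(-18, W), -1), Add(22, W))) (Function('H')(W) = Add(Add(2, Pow(Mul(Add(W, 22), Pow(Add(W, Add(-6, -12)), -1)), 2), Mul(10, Mul(Add(W, 22), Pow(Add(W, Add(-6, -12)), -1)))), Mul(-1, W)) = Add(Add(2, Pow(Mul(Add(22, W), Pow(Add(W, -18), -1)), 2), Mul(10, Mul(Add(22, W), Pow(Add(W, -18), -1)))), Mul(-1, W)) = Add(Add(2, Pow(Mul(Add(22, W), Pow(Add(-18, W), -1)), 2), Mul(10, Mul(Add(22, W), Pow(Add(-18, W), -1)))), Mul(-1, W)) = Add(Add(2, Pow(Mul(Pow(Add(-18, W), -1), Add(22, W)), 2), Mul(10, Mul(Pow(Add(-18, W), -1), Add(22, W)))), Mul(-1, W)) = Add(Add(2, Mul(Pow(Add(-18, W), -2), Pow(Add(22, W), 2)), Mul(10, Pow(Add(-18, W), -1), Add(22, W))), Mul(-1, W)) = Add(2, Mul(-1, W), Mul(Pow(Add(-18, W), -2), Pow(Add(22, W), 2)), Mul(10, Pow(Add(-18, W), -1), Add(22, W))))
Add(Function('H')(548), 194012) = Add(Mul(Pow(Add(324, Pow(548, 2), Mul(-36, 548)), -1), Add(-2828, Mul(-1, Pow(548, 3)), Mul(-312, 548), Mul(49, Pow(548, 2)))), 194012) = Add(Mul(Pow(Add(324, 300304, -19728), -1), Add(-2828, Mul(-1, 164566592), -170976, Mul(49, 300304))), 194012) = Add(Mul(Pow(280900, -1), Add(-2828, -164566592, -170976, 14714896)), 194012) = Add(Mul(Rational(1, 280900), -150025500), 194012) = Add(Rational(-1500255, 2809), 194012) = Rational(543479453, 2809)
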